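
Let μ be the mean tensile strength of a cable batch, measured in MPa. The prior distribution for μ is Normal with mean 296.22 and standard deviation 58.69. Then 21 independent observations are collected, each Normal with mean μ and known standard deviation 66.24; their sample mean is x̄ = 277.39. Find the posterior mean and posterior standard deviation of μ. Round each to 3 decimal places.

Posterior mean ≈ 278.467; posterior SD ≈ 14.035

With known σ, the Normal prior is conjugate. Weight on the data is w = (n/σ²)/(n/σ² + 1/τ₀²) = 0.00478607/(0.00478607+0.00029032) = 0.94281.
Posterior mean = w·x̄ + (1−w)·μ₀ = 0.94281·277.39 + 0.057190·296.22 = 278.467. Posterior variance = 1/(0.00478607+0.00029032) = 196.991, so SD = 14.035.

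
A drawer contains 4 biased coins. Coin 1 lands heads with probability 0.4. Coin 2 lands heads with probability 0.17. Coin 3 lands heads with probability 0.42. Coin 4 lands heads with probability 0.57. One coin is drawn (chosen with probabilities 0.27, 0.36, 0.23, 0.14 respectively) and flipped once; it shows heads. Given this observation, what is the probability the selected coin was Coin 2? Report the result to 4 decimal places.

Posterior probability ≈ 0.1771

Tabulate prior·likelihood by source: [1] prior 0.27, lik 0.4, product 0.1080; [2] prior 0.36, lik 0.17, product 0.06120; [3] prior 0.23, lik 0.42, product 0.09660; [4] prior 0.14, lik 0.57, product 0.07980.
Normalizing constant = 0.34560; the posterior for Coin 2 is its product over the sum, 0.06120/0.34560 = 0.1771.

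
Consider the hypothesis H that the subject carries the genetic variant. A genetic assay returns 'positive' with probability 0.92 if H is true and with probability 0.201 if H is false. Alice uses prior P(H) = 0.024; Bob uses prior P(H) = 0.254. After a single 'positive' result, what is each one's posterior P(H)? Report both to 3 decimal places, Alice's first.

Alice: 0.101; Bob: 0.609

The likelihood ratio for a 'positive' result is 0.92/0.201 = 4.5771.
Alice: prior odds 0.024/0.976 = 0.024590; posterior odds 0.11255; posterior probability 0.101.
Bob: prior odds 0.254/0.746 = 0.34048; posterior odds 1.5584; posterior probability 0.609.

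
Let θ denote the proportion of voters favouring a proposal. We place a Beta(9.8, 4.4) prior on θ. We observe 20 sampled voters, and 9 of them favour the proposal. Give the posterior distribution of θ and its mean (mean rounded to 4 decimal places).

Posterior: Beta(18.8, 15.4); mean ≈ 0.5497

The binomial likelihood is conjugate to the Beta prior: with 9 successes and 11 failures, the posterior is Beta(9.8+9, 4.4+11) = Beta(18.8, 15.4).
Posterior mean = α/(α+β) = 18.8/34.2 = 0.5497.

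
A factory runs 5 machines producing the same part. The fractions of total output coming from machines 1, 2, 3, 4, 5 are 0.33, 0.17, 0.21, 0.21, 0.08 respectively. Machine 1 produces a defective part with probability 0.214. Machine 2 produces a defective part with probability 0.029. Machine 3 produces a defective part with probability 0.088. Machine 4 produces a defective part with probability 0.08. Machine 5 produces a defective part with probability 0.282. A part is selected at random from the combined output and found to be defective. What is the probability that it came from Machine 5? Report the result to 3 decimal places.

P(defective|M1) = 0.214; P(defective|M2) = 0.029; P(defective|M3) = 0.088; P(defective|M4) = 0.08; P(defective|M5) = 0.282.
Prior × likelihood for each source: 0.33·0.214=0.07062, 0.17·0.029=0.004930, 0.21·0.088=0.01848, 0.21·0.08=0.01680, 0.08·0.282=0.02256. Summing gives P(defective) = 0.13339.
P(Machine 5 | defective) = 0.02256 / 0.13339 = 0.169.

Posterior probability ≈ 0.169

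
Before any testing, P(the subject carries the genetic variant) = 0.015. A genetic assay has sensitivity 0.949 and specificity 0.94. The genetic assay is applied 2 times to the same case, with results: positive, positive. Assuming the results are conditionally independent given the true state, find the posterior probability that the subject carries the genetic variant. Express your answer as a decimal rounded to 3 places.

Posterior P(H) ≈ 0.792

Let H be the event that the subject carries the genetic variant; start with P(H) = 0.015. P('positive'|H) = 0.949, P('positive'|¬H) = 0.06.
Update on result 1 ('positive'): P(H) ← 0.949·0.0150 / (0.949·0.0150 + 0.06·0.9850) = 0.014235/0.073335 = 0.1941.
Update on result 2 ('positive'): P(H) ← 0.949·0.1941 / (0.949·0.1941 + 0.06·0.8059) = 0.18421/0.23256 = 0.7921.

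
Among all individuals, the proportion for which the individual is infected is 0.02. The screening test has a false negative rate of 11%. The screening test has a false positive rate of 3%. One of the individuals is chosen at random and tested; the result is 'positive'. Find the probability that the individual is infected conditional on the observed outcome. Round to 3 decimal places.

P(H | E) ≈ 0.377

Let H be the event that the individual is infected. P(H) = 0.02, so P(¬H) = 0.98. With E the 'positive' result, P(E|H) = 0.89 and P(E|¬H) = 0.03.
P(E) = 0.89·0.02 + 0.03·0.98 = 0.017800 + 0.029400 = 0.047200.
By Bayes' theorem, P(H|E) = 0.017800 / 0.047200 = 0.377.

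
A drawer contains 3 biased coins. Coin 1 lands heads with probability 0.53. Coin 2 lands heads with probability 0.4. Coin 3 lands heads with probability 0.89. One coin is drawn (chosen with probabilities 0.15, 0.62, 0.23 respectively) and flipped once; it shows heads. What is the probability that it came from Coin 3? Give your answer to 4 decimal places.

Posterior probability ≈ 0.3846

P(heads|C1) = 0.53; P(heads|C2) = 0.4; P(heads|C3) = 0.89.
Prior × likelihood for each source: 0.15·0.53=0.07950, 0.62·0.4=0.2480, 0.23·0.89=0.2047. Summing gives P(heads) = 0.53220.
P(Coin 3 | heads) = 0.2047 / 0.53220 = 0.3846.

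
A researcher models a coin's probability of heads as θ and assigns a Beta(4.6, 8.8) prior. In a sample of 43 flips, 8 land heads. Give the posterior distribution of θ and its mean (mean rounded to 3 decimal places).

Posterior: Beta(12.6, 43.8); mean ≈ 0.223

Observing 8 successes and 35 failures updates Beta(4.6, 8.8) by adding the success and failure counts to the two shape parameters: α = 4.6+8 = 12.6, β = 8.8+35 = 43.8.
E[θ | data] = 12.6/(12.6+43.8) = 0.223.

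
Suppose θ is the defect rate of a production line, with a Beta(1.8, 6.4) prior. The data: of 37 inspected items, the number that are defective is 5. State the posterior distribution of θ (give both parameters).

The binomial likelihood is conjugate to the Beta prior: with 5 successes and 32 failures, the posterior is Beta(1.8+5, 6.4+32) = Beta(6.8, 38.4).

Posterior: Beta(6.8, 38.4)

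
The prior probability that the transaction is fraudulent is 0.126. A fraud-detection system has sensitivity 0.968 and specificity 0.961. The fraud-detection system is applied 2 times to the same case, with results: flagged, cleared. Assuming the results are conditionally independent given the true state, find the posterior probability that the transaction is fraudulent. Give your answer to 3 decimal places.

Let H be the event that the transaction is fraudulent; start with P(H) = 0.126. P('flagged'|H) = 0.968, P('flagged'|¬H) = 0.039.
Update on result 1 ('flagged'): P(H) ← 0.968·0.1260 / (0.968·0.1260 + 0.039·0.8740) = 0.12197/0.15605 = 0.7816.
Update on result 2 ('cleared'): P(H) ← 0.032·0.7816 / (0.032·0.7816 + 0.961·0.2184) = 0.025010/0.23492 = 0.1065.

Posterior P(H) ≈ 0.106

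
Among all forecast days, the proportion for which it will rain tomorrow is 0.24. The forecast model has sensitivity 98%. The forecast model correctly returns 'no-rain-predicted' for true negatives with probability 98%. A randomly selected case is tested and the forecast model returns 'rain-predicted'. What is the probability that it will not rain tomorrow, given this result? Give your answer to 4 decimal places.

P(¬H | E) ≈ 0.0607

Write H for 'it will rain tomorrow'. Prior odds H:¬H = 0.24/0.76 = 0.31579. For the 'rain-predicted' outcome, the likelihood ratio is 0.98/0.02 = 49.000.
Posterior odds = 0.31579 × 49.000 = 15.474, so P(H|E) = 15.474/(1+15.474) = 0.9393. Then P(¬H|E) = 1 − 0.9393 = 0.0607.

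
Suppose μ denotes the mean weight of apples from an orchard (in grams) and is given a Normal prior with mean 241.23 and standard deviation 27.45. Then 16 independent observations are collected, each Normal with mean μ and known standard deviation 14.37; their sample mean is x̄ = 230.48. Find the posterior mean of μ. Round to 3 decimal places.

Prior precision 1/τ₀² = 1/27.45² = 0.00132714; data precision n/σ² = 16/14.37² = 0.0774830.
Posterior precision = 0.00132714 + 0.0774830 = 0.0788101.
Posterior mean = (0.00132714·241.23 + 0.0774830·230.48) / 0.0788101 = 230.661.

Posterior mean ≈ 230.661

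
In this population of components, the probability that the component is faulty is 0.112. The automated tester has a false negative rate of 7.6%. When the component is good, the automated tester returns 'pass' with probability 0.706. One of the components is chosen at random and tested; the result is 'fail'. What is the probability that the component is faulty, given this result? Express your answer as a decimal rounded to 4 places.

P(H | E) ≈ 0.2839

Write H for 'the component is faulty'. Prior odds H:¬H = 0.112/0.888 = 0.12613. For the 'fail' outcome, the likelihood ratio is 0.924/0.294 = 3.1429.
Posterior odds = 0.12613 × 3.1429 = 0.39640, so P(H|E) = 0.39640/(1+0.39640) = 0.2839.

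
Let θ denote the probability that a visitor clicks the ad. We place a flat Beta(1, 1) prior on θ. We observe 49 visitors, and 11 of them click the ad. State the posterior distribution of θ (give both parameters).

Observing 11 successes and 38 failures updates Beta(1, 1) by adding the success and failure counts to the two shape parameters: α = 1+11 = 12, β = 1+38 = 39.

Posterior: Beta(12, 39)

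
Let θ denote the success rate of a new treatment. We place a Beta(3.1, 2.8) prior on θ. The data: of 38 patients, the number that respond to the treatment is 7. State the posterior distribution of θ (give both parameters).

Observing 7 successes and 31 failures updates Beta(3.1, 2.8) by adding the success and failure counts to the two shape parameters: α = 3.1+7 = 10.1, β = 2.8+31 = 33.8.

Posterior: Beta(10.1, 33.8)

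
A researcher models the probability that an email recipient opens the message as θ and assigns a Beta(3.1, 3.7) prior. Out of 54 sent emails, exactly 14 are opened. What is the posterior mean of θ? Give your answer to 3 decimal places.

Posterior mean ≈ 0.281

Observing 14 successes and 40 failures updates Beta(3.1, 3.7) by adding the success and failure counts to the two shape parameters: α = 3.1+14 = 17.1, β = 3.7+40 = 43.7.
Posterior mean = α/(α+β) = 17.1/60.8 = 0.281.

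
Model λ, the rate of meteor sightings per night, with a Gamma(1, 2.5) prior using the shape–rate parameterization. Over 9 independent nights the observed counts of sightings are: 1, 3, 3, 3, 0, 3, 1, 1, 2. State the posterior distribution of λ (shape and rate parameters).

Posterior: Gamma(shape=18, rate=11.5)

Total count ∑xᵢ = 17 over n = 9 nights.
Gamma is conjugate to the Poisson likelihood: posterior is Gamma(shape = 1+17 = 18, rate = 2.5+9 = 11.5).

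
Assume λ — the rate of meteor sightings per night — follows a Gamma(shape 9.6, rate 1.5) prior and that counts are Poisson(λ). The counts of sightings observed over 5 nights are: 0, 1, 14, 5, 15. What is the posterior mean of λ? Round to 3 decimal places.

Total count ∑xᵢ = 35 over n = 5 nights.
Gamma is conjugate to the Poisson likelihood: posterior is Gamma(shape = 9.6+35 = 44.6, rate = 1.5+5 = 6.5).
E[λ | data] = 44.6/6.5 = 6.862.

Posterior mean ≈ 6.862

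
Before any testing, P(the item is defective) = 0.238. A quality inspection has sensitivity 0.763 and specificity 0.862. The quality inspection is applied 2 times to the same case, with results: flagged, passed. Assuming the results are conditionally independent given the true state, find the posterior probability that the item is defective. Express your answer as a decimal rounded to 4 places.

With H the event that the item is defective, the joint likelihood of the observed sequence is P(data|H) = 0.763·0.237 = 0.18083 and P(data|¬H) = 0.138·0.862 = 0.11896.
Bayes: P(H|data) = 0.238·0.18083 / (0.238·0.18083 + 0.762·0.11896) = 0.043038/0.13368 = 0.3219.

Posterior P(H) ≈ 0.3219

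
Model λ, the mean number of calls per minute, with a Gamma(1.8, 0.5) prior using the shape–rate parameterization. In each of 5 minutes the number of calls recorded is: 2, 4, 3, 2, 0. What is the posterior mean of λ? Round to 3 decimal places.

Total count ∑xᵢ = 11 over n = 5 minutes.
Gamma is conjugate to the Poisson likelihood: posterior is Gamma(shape = 1.8+11 = 12.8, rate = 0.5+5 = 5.5).
E[λ | data] = 12.8/5.5 = 2.327.

Posterior mean ≈ 2.327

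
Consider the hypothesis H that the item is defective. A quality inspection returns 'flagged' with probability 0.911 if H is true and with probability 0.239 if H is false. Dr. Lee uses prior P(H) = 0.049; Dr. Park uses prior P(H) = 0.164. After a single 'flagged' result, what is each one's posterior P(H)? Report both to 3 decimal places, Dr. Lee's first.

The likelihood ratio for a 'flagged' result is 0.911/0.239 = 3.8117.
Dr. Lee: prior odds 0.049/0.951 = 0.051525; posterior odds 0.19640; posterior probability 0.164.
Dr. Park: prior odds 0.164/0.836 = 0.19617; posterior odds 0.74775; posterior probability 0.428.

Dr. Lee: 0.164; Dr. Park: 0.428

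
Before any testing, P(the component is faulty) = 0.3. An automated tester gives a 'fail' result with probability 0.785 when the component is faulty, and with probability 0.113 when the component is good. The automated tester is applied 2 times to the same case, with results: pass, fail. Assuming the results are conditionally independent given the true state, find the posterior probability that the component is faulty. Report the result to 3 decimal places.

Posterior P(H) ≈ 0.419

With H the event that the component is faulty, the joint likelihood of the observed sequence is P(data|H) = 0.215·0.785 = 0.16878 and P(data|¬H) = 0.887·0.113 = 0.10023.
Bayes: P(H|data) = 0.3·0.16878 / (0.3·0.16878 + 0.7·0.10023) = 0.050633/0.12079 = 0.4192.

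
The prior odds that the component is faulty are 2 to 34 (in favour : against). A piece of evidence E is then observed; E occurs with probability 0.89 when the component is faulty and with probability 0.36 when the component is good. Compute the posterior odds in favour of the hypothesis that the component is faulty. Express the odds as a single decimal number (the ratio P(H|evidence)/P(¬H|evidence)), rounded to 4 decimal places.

Posterior odds ≈ 0.1454

Prior odds = 2/34 = 0.058824.
Likelihood ratio for E = 0.89/0.36 = 2.4722.
Posterior odds = prior odds × LR = 0.14542.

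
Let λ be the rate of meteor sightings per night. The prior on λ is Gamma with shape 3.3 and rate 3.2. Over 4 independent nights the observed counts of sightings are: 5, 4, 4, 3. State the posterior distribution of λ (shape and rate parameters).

Posterior: Gamma(shape=19.3, rate=7.2)

The Poisson likelihood adds the total count to the shape and the number of exposure periods to the rate. Here ∑xᵢ = 16 and n = 4, so shape 3.3→19.3 and rate 3.2→7.2.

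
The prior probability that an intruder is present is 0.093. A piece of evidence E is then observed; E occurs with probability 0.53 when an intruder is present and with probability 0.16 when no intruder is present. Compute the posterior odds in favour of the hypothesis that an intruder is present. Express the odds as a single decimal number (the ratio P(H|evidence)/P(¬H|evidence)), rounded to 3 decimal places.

Prior odds = 0.093/(1−0.093) = 0.10254.
Likelihood ratio for E = 0.53/0.16 = 3.3125.
Posterior odds = prior odds × LR = 0.33965.

Posterior odds ≈ 0.340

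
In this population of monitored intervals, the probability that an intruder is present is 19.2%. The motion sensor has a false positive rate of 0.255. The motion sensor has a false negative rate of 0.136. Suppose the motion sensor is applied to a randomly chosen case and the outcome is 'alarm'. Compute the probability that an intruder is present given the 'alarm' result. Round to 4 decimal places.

Let H be the event that an intruder is present. P(H) = 0.192, so P(¬H) = 0.808. With E the 'alarm' result, P(E|H) = 0.864 and P(E|¬H) = 0.255.
P(E) = 0.864·0.192 + 0.255·0.808 = 0.16589 + 0.20604 = 0.37193.
By Bayes' theorem, P(H|E) = 0.16589 / 0.37193 = 0.4460.

P(H | E) ≈ 0.4460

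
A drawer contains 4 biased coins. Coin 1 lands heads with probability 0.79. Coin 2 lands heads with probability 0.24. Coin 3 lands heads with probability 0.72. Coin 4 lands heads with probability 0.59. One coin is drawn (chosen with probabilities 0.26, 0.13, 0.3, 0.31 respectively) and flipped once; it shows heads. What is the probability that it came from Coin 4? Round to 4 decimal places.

Tabulate prior·likelihood by source: [1] prior 0.26, lik 0.79, product 0.2054; [2] prior 0.13, lik 0.24, product 0.03120; [3] prior 0.3, lik 0.72, product 0.2160; [4] prior 0.31, lik 0.59, product 0.1829.
Normalizing constant = 0.63550; the posterior for Coin 4 is its product over the sum, 0.1829/0.63550 = 0.2878.

Posterior probability ≈ 0.2878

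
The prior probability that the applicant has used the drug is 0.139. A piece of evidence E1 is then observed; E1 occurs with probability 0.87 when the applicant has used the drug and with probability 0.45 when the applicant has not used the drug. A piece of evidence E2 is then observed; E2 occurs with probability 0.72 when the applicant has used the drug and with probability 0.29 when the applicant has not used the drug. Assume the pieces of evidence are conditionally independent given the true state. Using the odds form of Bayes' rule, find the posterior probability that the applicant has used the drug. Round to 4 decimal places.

Posterior probability ≈ 0.4366

Prior odds = 0.139/(1−0.139) = 0.16144. In log-odds, ln(0.16144) = -1.8236.
Add log likelihood ratios: ln(1.9333) + ln(2.4828) = 1.5686.
Posterior log-odds = -0.25500, so posterior odds = exp(-0.25500) = 0.77491. Converting, P(H|E) = 0.77491/1.7749 = 0.4366.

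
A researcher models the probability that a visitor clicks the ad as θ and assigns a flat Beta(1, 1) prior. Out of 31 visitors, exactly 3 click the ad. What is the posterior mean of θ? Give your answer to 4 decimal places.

Observing 3 successes and 28 failures updates Beta(1, 1) by adding the success and failure counts to the two shape parameters: α = 1+3 = 4, β = 1+28 = 29.
E[θ | data] = 4/(4+29) = 0.1212.

Posterior mean ≈ 0.1212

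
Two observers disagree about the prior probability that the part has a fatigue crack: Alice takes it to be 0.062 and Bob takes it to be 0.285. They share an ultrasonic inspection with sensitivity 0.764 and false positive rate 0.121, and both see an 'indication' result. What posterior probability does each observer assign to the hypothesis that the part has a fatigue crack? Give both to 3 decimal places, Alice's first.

Alice: 0.294; Bob: 0.716

The likelihood ratio for an 'indication' result is 0.764/0.121 = 6.3140.
Alice: prior odds 0.062/0.938 = 0.066098; posterior odds 0.41735; posterior probability 0.294.
Bob: prior odds 0.285/0.715 = 0.39860; posterior odds 2.5168; posterior probability 0.716.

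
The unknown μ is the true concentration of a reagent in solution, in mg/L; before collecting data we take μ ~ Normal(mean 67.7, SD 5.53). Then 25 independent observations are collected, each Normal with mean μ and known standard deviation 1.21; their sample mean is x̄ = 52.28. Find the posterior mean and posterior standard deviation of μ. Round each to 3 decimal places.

Posterior mean ≈ 52.309; posterior SD ≈ 0.242

With known σ, the Normal prior is conjugate. Weight on the data is w = (n/σ²)/(n/σ² + 1/τ₀²) = 17.0753/(17.0753+0.0327001) = 0.99809.
Posterior mean = w·x̄ + (1−w)·μ₀ = 0.99809·52.28 + 0.0019114·67.7 = 52.309. Posterior variance = 1/(17.0753+0.0327001) = 0.0584521, so SD = 0.242.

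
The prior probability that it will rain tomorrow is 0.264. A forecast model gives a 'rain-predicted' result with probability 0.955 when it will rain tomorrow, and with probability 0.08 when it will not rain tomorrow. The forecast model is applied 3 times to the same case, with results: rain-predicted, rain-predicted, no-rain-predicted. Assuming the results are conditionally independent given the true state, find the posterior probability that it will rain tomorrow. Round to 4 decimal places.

With H the event that it will rain tomorrow, the joint likelihood of the observed sequence is P(data|H) = 0.955·0.955·0.045 = 0.041041 and P(data|¬H) = 0.08·0.08·0.92 = 0.0058880.
Bayes: P(H|data) = 0.264·0.041041 / (0.264·0.041041 + 0.736·0.0058880) = 0.010835/0.015168 = 0.7143.

Posterior P(H) ≈ 0.7143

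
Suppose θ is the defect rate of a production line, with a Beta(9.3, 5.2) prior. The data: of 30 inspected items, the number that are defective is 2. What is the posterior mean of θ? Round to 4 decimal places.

Observing 2 successes and 28 failures updates Beta(9.3, 5.2) by adding the success and failure counts to the two shape parameters: α = 9.3+2 = 11.3, β = 5.2+28 = 33.2.
Posterior mean = α/(α+β) = 11.3/44.5 = 0.2539.

Posterior mean ≈ 0.2539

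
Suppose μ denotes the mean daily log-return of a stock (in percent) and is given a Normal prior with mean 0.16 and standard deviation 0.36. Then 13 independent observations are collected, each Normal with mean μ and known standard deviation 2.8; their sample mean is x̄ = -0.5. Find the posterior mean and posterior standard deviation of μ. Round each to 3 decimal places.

With known σ, the Normal prior is conjugate. Weight on the data is w = (n/σ²)/(n/σ² + 1/τ₀²) = 1.65816/(1.65816+7.71605) = 0.17689.
Posterior mean = w·x̄ + (1−w)·μ₀ = 0.17689·-0.5 + 0.82311·0.16 = 0.043. Posterior variance = 1/(1.65816+7.71605) = 0.106676, so SD = 0.327.

Posterior mean ≈ 0.043; posterior SD ≈ 0.327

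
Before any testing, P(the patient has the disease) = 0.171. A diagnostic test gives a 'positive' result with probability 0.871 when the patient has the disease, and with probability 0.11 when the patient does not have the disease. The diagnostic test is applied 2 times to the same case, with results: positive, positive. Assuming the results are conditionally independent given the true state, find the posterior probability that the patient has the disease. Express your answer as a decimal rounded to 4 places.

With H the event that the patient has the disease, the joint likelihood of the observed sequence is P(data|H) = 0.871·0.871 = 0.75864 and P(data|¬H) = 0.11·0.11 = 0.012100.
Bayes: P(H|data) = 0.171·0.75864 / (0.171·0.75864 + 0.829·0.012100) = 0.12973/0.13976 = 0.9282.

Posterior P(H) ≈ 0.9282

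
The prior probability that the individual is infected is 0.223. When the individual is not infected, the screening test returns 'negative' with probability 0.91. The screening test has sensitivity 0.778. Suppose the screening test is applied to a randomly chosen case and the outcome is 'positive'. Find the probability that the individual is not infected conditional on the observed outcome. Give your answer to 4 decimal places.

Let H be the event that the individual is infected. P(H) = 0.223, so P(¬H) = 0.777. With E the 'positive' result, P(E|H) = 0.778 and P(E|¬H) = 0.09.
P(E) = 0.778·0.223 + 0.09·0.777 = 0.17349 + 0.069930 = 0.24342.
By Bayes' theorem, P(H|E) = 0.17349 / 0.24342 = 0.7127. Hence P(¬H|E) = 1 − 0.7127 = 0.2873.

P(¬H | E) ≈ 0.2873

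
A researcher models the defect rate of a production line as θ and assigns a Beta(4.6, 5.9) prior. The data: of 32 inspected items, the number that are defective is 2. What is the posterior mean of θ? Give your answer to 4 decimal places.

Posterior mean ≈ 0.1553

The binomial likelihood is conjugate to the Beta prior: with 2 successes and 30 failures, the posterior is Beta(4.6+2, 5.9+30) = Beta(6.6, 35.9).
E[θ | data] = 6.6/(6.6+35.9) = 0.1553.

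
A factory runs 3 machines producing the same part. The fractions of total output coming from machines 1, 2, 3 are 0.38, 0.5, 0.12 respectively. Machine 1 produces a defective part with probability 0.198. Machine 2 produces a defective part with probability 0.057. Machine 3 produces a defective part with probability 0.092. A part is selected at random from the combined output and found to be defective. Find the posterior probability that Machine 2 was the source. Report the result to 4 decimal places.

Tabulate prior·likelihood by source: [1] prior 0.38, lik 0.198, product 0.07524; [2] prior 0.5, lik 0.057, product 0.02850; [3] prior 0.12, lik 0.092, product 0.01104.
Normalizing constant = 0.11478; the posterior for Machine 2 is its product over the sum, 0.02850/0.11478 = 0.2483.

Posterior probability ≈ 0.2483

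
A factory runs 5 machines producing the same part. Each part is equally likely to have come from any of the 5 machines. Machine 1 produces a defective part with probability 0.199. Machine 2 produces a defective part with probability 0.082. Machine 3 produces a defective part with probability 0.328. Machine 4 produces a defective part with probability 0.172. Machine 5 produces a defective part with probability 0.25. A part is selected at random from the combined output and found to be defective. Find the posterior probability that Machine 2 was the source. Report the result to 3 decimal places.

Tabulate prior·likelihood by source: [1] prior 0.2, lik 0.199, product 0.03980; [2] prior 0.2, lik 0.082, product 0.01640; [3] prior 0.2, lik 0.328, product 0.06560; [4] prior 0.2, lik 0.172, product 0.03440; [5] prior 0.2, lik 0.25, product 0.05000.
Normalizing constant = 0.20620; the posterior for Machine 2 is its product over the sum, 0.01640/0.20620 = 0.080.

Posterior probability ≈ 0.080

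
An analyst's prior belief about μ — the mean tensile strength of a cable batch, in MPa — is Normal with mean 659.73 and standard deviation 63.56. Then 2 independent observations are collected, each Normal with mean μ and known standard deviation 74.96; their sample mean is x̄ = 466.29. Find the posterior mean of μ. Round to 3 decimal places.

Posterior mean ≈ 545.636

Prior precision 1/τ₀² = 1/63.56² = 0.00024753; data precision n/σ² = 2/74.96² = 0.00035594.
Posterior precision = 0.00024753 + 0.00035594 = 0.00060347.
Posterior mean = (0.00024753·659.73 + 0.00035594·466.29) / 0.00060347 = 545.636.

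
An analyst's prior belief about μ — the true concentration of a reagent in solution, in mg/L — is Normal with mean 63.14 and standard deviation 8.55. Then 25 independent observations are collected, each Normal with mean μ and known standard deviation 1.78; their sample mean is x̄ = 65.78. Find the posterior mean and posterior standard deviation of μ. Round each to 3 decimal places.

Prior precision 1/τ₀² = 1/8.55² = 0.0136794; data precision n/σ² = 25/1.78² = 7.89042.
Posterior precision = 0.0136794 + 7.89042 = 7.90410, giving posterior SD = 1/√7.90410 = 0.356.
Posterior mean = (0.0136794·63.14 + 7.89042·65.78) / 7.90410 = 65.775.

Posterior mean ≈ 65.775; posterior SD ≈ 0.356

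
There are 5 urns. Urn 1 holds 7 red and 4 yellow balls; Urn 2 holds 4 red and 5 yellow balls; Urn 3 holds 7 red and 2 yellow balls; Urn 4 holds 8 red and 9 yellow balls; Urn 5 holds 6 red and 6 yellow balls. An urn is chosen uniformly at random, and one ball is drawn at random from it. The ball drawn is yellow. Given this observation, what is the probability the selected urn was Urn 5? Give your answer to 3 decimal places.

Posterior probability ≈ 0.230

P(yellow|Urn 1) = 0.3636; P(yellow|Urn 2) = 0.5556; P(yellow|Urn 3) = 0.2222; P(yellow|Urn 4) = 0.5294; P(yellow|Urn 5) = 0.5.
Prior × likelihood for each source: 0.2·0.3636=0.07273, 0.2·0.5556=0.1111, 0.2·0.2222=0.04444, 0.2·0.5294=0.1059, 0.2·0.5=0.1000. Summing gives P(yellow) = 0.43417.
P(Urn 5 | yellow) = 0.1000 / 0.43417 = 0.230.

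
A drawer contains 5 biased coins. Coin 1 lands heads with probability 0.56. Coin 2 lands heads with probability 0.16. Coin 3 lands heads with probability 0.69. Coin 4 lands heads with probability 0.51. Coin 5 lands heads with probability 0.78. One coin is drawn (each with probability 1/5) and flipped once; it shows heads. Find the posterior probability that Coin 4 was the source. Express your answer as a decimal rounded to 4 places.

Tabulate prior·likelihood by source: [1] prior 0.2, lik 0.56, product 0.1120; [2] prior 0.2, lik 0.16, product 0.03200; [3] prior 0.2, lik 0.69, product 0.1380; [4] prior 0.2, lik 0.51, product 0.1020; [5] prior 0.2, lik 0.78, product 0.1560.
Normalizing constant = 0.54000; the posterior for Coin 4 is its product over the sum, 0.1020/0.54000 = 0.1889.

Posterior probability ≈ 0.1889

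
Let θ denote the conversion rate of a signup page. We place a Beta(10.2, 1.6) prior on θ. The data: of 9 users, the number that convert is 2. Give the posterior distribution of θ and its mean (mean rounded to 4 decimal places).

Posterior: Beta(12.2, 8.6); mean ≈ 0.5865

Observing 2 successes and 7 failures updates Beta(10.2, 1.6) by adding the success and failure counts to the two shape parameters: α = 10.2+2 = 12.2, β = 1.6+7 = 8.6.
E[θ | data] = 12.2/(12.2+8.6) = 0.5865.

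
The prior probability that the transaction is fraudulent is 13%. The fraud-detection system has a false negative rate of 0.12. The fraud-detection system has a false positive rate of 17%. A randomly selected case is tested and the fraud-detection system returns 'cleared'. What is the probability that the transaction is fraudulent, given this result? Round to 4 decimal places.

P(H | E) ≈ 0.0211

Write H for 'the transaction is fraudulent'. Prior odds H:¬H = 0.13/0.87 = 0.14943. For the 'cleared' outcome, the likelihood ratio is 0.12/0.83 = 0.14458.
Posterior odds = 0.14943 × 0.14458 = 0.021604, so P(H|E) = 0.021604/(1+0.021604) = 0.0211.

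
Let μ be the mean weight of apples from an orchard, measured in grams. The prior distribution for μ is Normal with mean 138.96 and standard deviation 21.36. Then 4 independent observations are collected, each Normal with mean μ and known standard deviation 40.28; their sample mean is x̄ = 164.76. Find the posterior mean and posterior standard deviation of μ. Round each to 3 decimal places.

Prior precision 1/τ₀² = 1/21.36² = 0.00219178; data precision n/σ² = 4/40.28² = 0.00246536.
Posterior precision = 0.00219178 + 0.00246536 = 0.00465715, giving posterior SD = 1/√0.00465715 = 14.653.
Posterior mean = (0.00219178·138.96 + 0.00246536·164.76) / 0.00465715 = 152.618.

Posterior mean ≈ 152.618; posterior SD ≈ 14.653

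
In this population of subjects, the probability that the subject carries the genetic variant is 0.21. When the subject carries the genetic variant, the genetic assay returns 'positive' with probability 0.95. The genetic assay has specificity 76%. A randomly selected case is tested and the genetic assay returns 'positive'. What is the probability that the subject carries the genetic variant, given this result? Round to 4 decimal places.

Let H be the event that the subject carries the genetic variant. P(H) = 0.21, so P(¬H) = 0.79. With E the 'positive' result, P(E|H) = 0.95 and P(E|¬H) = 0.24.
P(E) = 0.95·0.21 + 0.24·0.79 = 0.19950 + 0.18960 = 0.38910.
By Bayes' theorem, P(H|E) = 0.19950 / 0.38910 = 0.5127.

P(H | E) ≈ 0.5127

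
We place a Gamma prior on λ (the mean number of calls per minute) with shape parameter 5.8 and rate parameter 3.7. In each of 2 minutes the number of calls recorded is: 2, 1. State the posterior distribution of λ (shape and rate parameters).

Posterior: Gamma(shape=8.8, rate=5.7)

Total count ∑xᵢ = 3 over n = 2 minutes.
Gamma is conjugate to the Poisson likelihood: posterior is Gamma(shape = 5.8+3 = 8.8, rate = 3.7+2 = 5.7).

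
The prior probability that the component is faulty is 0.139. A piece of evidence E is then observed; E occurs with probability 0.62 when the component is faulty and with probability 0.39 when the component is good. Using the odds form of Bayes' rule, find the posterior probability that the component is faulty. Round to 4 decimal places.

Prior odds = 0.139/(1−0.139) = 0.16144. In log-odds, ln(0.16144) = -1.8236.
Add log likelihood ratio: ln(1.5897) = 0.46357.
Posterior log-odds = -1.3600, so posterior odds = exp(-1.3600) = 0.25665. Converting, P(H|E) = 0.25665/1.2566 = 0.2042.

Posterior probability ≈ 0.2042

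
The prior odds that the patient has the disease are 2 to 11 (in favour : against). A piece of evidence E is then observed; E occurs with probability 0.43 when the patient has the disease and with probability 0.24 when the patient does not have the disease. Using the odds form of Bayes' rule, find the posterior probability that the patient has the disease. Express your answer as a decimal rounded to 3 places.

Posterior probability ≈ 0.246

Prior odds = 2/11 = 0.18182.
Likelihood ratio for E = 0.43/0.24 = 1.7917.
Posterior odds = prior odds × LR = 0.32576.
Posterior probability = odds/(1+odds) = 0.32576/1.3258 = 0.246.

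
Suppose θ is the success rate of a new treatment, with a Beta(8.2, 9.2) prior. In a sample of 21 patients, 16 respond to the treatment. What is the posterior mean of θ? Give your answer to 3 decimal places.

Posterior mean ≈ 0.630

Observing 16 successes and 5 failures updates Beta(8.2, 9.2) by adding the success and failure counts to the two shape parameters: α = 8.2+16 = 24.2, β = 9.2+5 = 14.2.
E[θ | data] = 24.2/(24.2+14.2) = 0.630.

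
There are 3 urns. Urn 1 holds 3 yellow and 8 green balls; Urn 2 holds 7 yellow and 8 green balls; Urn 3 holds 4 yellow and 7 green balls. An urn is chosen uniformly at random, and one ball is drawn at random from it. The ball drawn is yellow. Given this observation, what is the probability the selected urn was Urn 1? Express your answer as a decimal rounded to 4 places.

Posterior probability ≈ 0.2473

P(yellow|Urn 1) = 0.2727; P(yellow|Urn 2) = 0.4667; P(yellow|Urn 3) = 0.3636.
Prior × likelihood for each source: 0.333333·0.2727=0.09091, 0.333333·0.4667=0.1556, 0.333333·0.3636=0.1212. Summing gives P(yellow) = 0.36768.
P(Urn 1 | yellow) = 0.09091 / 0.36768 = 0.2473.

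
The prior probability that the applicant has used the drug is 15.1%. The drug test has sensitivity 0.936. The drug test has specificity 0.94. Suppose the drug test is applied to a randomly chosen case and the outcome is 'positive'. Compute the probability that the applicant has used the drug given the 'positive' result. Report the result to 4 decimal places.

Write H for 'the applicant has used the drug'. Prior odds H:¬H = 0.151/0.849 = 0.17786. For the 'positive' outcome, the likelihood ratio is 0.936/0.06 = 15.600.
Posterior odds = 0.17786 × 15.600 = 2.7746, so P(H|E) = 2.7746/(1+2.7746) = 0.7351.

P(H | E) ≈ 0.7351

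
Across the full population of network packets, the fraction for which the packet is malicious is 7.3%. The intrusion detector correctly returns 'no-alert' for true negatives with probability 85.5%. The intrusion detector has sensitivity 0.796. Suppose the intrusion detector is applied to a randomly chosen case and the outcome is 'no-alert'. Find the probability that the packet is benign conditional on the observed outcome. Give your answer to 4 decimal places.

Write H for 'the packet is malicious'. Prior odds H:¬H = 0.073/0.927 = 0.078749. For the 'no-alert' outcome, the likelihood ratio is 0.204/0.855 = 0.23860.
Posterior odds = 0.078749 × 0.23860 = 0.018789, so P(H|E) = 0.018789/(1+0.018789) = 0.0184. Then P(¬H|E) = 1 − 0.0184 = 0.9816.

P(¬H | E) ≈ 0.9816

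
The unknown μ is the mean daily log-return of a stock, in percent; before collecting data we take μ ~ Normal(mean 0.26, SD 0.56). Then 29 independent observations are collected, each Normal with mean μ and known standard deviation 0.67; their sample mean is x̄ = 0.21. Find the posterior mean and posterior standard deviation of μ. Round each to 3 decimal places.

Prior precision 1/τ₀² = 1/0.56² = 3.18878; data precision n/σ² = 29/0.67² = 64.6024.
Posterior precision = 3.18878 + 64.6024 = 67.7911, giving posterior SD = 1/√67.7911 = 0.121.
Posterior mean = (3.18878·0.26 + 64.6024·0.21) / 67.7911 = 0.212.

Posterior mean ≈ 0.212; posterior SD ≈ 0.121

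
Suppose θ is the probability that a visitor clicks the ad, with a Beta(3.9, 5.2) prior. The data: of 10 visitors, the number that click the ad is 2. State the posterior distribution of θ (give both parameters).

Posterior: Beta(5.9, 13.2)

Observing 2 successes and 8 failures updates Beta(3.9, 5.2) by adding the success and failure counts to the two shape parameters: α = 3.9+2 = 5.9, β = 5.2+8 = 13.2.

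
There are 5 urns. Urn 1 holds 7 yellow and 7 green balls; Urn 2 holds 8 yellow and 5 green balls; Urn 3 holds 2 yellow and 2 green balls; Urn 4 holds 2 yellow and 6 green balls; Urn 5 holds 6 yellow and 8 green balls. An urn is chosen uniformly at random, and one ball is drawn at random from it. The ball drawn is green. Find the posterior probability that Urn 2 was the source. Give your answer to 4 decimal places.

Posterior probability ≈ 0.1421

P(green|Urn 1) = 0.5; P(green|Urn 2) = 0.3846; P(green|Urn 3) = 0.5; P(green|Urn 4) = 0.75; P(green|Urn 5) = 0.5714.
Prior × likelihood for each source: 0.2·0.5=0.1000, 0.2·0.3846=0.07692, 0.2·0.5=0.1000, 0.2·0.75=0.1500, 0.2·0.5714=0.1143. Summing gives P(green) = 0.54121.
P(Urn 2 | green) = 0.07692 / 0.54121 = 0.1421.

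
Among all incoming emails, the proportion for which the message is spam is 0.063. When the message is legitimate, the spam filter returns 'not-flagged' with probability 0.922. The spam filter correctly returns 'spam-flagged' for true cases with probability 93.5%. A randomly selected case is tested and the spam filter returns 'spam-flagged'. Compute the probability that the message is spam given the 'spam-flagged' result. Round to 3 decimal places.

P(H | E) ≈ 0.446

Let H be the event that the message is spam. P(H) = 0.063, so P(¬H) = 0.937. With E the 'spam-flagged' result, P(E|H) = 0.935 and P(E|¬H) = 0.078.
P(E) = 0.935·0.063 + 0.078·0.937 = 0.058905 + 0.073086 = 0.13199.
By Bayes' theorem, P(H|E) = 0.058905 / 0.13199 = 0.446.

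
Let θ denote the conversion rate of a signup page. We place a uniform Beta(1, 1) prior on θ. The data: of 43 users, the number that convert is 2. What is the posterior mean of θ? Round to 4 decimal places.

Posterior mean ≈ 0.0667

Observing 2 successes and 41 failures updates Beta(1, 1) by adding the success and failure counts to the two shape parameters: α = 1+2 = 3, β = 1+41 = 42.
E[θ | data] = 3/(3+42) = 0.0667.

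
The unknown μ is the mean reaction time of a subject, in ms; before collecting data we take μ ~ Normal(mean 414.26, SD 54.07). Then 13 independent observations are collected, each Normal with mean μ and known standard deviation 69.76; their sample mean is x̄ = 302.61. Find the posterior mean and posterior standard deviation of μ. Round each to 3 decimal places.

With known σ, the Normal prior is conjugate. Weight on the data is w = (n/σ²)/(n/σ² + 1/τ₀²) = 0.00267135/(0.00267135+0.00034205) = 0.88649.
Posterior mean = w·x̄ + (1−w)·μ₀ = 0.88649·302.61 + 0.11351·414.26 = 315.283. Posterior variance = 1/(0.00267135+0.00034205) = 331.852, so SD = 18.217.

Posterior mean ≈ 315.283; posterior SD ≈ 18.217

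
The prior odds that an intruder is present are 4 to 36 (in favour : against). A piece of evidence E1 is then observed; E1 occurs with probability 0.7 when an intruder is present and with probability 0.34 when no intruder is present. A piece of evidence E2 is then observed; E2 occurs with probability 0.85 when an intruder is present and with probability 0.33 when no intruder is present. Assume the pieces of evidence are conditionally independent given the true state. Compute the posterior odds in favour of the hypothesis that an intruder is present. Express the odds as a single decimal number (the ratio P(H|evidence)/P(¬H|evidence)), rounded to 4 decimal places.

Posterior odds ≈ 0.5892

Prior odds = 4/36 = 0.11111.
Likelihood ratio for E1 = 0.7/0.34 = 2.0588.
Likelihood ratio for E2 = 0.85/0.33 = 2.5758.
Posterior odds = prior odds × LR₁ × LR₂ = 0.58923.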